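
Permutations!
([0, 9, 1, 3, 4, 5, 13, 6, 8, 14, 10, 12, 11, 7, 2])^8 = (14)(6 7 13)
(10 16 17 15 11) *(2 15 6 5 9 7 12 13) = [0, 1, 15, 3, 4, 9, 5, 12, 8, 7, 16, 10, 13, 2, 14, 11, 17, 6] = (2 15 11 10 16 17 6 5 9 7 12 13)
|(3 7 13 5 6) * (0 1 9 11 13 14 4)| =11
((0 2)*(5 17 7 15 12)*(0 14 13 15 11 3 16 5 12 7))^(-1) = ((0 2 14 13 15 7 11 3 16 5 17))^(-1) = (0 17 5 16 3 11 7 15 13 14 2)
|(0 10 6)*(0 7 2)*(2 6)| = 6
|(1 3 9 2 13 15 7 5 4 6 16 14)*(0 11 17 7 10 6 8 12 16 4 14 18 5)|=|(0 11 17 7)(1 3 9 2 13 15 10 6 4 8 12 16 18 5 14)|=60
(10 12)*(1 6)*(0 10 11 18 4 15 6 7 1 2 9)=[10, 7, 9, 3, 15, 5, 2, 1, 8, 0, 12, 18, 11, 13, 14, 6, 16, 17, 4]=(0 10 12 11 18 4 15 6 2 9)(1 7)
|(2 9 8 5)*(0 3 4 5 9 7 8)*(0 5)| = 15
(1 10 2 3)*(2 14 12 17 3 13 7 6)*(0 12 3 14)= (0 12 17 14 3 1 10)(2 13 7 6)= [12, 10, 13, 1, 4, 5, 2, 6, 8, 9, 0, 11, 17, 7, 3, 15, 16, 14]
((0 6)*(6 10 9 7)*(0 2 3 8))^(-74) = ((0 10 9 7 6 2 3 8))^(-74) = (0 3 6 9)(2 7 10 8)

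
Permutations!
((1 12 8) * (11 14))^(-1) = (1 8 12)(11 14) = ((1 12 8)(11 14))^(-1)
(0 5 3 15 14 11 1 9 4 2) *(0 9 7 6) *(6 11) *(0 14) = (0 5 3 15)(1 7 11)(2 9 4)(6 14) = [5, 7, 9, 15, 2, 3, 14, 11, 8, 4, 10, 1, 12, 13, 6, 0]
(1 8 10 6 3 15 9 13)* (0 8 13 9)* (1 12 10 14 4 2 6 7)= [8, 13, 6, 15, 2, 5, 3, 1, 14, 9, 7, 11, 10, 12, 4, 0]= (0 8 14 4 2 6 3 15)(1 13 12 10 7)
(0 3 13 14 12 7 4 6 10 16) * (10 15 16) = (0 3 13 14 12 7 4 6 15 16) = [3, 1, 2, 13, 6, 5, 15, 4, 8, 9, 10, 11, 7, 14, 12, 16, 0]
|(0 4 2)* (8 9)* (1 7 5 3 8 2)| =|(0 4 1 7 5 3 8 9 2)| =9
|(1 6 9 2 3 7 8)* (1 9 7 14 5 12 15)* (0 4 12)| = |(0 4 12 15 1 6 7 8 9 2 3 14 5)| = 13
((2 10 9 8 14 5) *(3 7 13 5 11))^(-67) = (2 8 3 5 9 11 13 10 14 7)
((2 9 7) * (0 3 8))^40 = ((0 3 8)(2 9 7))^40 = (0 3 8)(2 9 7)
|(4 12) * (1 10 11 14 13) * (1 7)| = 6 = |(1 10 11 14 13 7)(4 12)|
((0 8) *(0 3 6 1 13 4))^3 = ((0 8 3 6 1 13 4))^3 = (0 6 4 3 13 8 1)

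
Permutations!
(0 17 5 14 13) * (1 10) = (0 17 5 14 13)(1 10) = [17, 10, 2, 3, 4, 14, 6, 7, 8, 9, 1, 11, 12, 0, 13, 15, 16, 5]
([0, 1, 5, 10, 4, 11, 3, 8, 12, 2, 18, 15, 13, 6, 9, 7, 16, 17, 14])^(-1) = (2 9 14 18 10 3 6 13 12 8 7 15 11 5)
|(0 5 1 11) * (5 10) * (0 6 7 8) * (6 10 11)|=|(0 11 10 5 1 6 7 8)|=8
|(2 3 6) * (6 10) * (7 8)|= |(2 3 10 6)(7 8)|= 4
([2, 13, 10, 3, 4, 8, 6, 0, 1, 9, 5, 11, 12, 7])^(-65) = (0 7 13 1 8 5 10 2)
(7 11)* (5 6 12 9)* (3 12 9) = (3 12)(5 6 9)(7 11) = [0, 1, 2, 12, 4, 6, 9, 11, 8, 5, 10, 7, 3]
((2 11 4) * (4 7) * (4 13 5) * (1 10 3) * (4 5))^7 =((1 10 3)(2 11 7 13 4))^7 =(1 10 3)(2 7 4 11 13)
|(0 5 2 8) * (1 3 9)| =12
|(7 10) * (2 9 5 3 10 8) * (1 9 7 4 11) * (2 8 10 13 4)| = 21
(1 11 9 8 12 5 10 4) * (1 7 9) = (1 11)(4 7 9 8 12 5 10) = [0, 11, 2, 3, 7, 10, 6, 9, 12, 8, 4, 1, 5]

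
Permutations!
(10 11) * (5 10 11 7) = (11)(5 10 7) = [0, 1, 2, 3, 4, 10, 6, 5, 8, 9, 7, 11]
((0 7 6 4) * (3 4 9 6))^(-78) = (9)(0 3)(4 7)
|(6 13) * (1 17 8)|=6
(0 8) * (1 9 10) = (0 8)(1 9 10) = [8, 9, 2, 3, 4, 5, 6, 7, 0, 10, 1]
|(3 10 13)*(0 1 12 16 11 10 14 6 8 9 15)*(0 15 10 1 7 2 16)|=7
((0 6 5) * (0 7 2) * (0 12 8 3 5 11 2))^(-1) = (0 7 5 3 8 12 2 11 6)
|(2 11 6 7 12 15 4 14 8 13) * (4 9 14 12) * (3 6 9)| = |(2 11 9 14 8 13)(3 6 7 4 12 15)| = 6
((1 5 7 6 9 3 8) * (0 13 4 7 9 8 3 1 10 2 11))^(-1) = ((0 13 4 7 6 8 10 2 11)(1 5 9))^(-1) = (0 11 2 10 8 6 7 4 13)(1 9 5)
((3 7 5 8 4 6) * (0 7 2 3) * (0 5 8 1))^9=(0 8 6 1 7 4 5)(2 3)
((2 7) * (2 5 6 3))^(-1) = ((2 7 5 6 3))^(-1) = (2 3 6 5 7)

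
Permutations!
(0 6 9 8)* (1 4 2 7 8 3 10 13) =(0 6 9 3 10 13 1 4 2 7 8) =[6, 4, 7, 10, 2, 5, 9, 8, 0, 3, 13, 11, 12, 1]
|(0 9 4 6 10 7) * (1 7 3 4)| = |(0 9 1 7)(3 4 6 10)| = 4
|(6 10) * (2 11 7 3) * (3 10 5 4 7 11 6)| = |(11)(2 6 5 4 7 10 3)| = 7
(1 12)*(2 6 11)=(1 12)(2 6 11)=[0, 12, 6, 3, 4, 5, 11, 7, 8, 9, 10, 2, 1]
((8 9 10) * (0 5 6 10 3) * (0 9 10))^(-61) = (0 6 5)(3 9)(8 10) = ((0 5 6)(3 9)(8 10))^(-61)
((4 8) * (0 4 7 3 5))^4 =(0 3 8)(4 5 7)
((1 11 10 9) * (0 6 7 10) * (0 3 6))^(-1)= ((1 11 3 6 7 10 9))^(-1)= (1 9 10 7 6 3 11)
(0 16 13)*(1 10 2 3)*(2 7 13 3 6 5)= (0 16 3 1 10 7 13)(2 6 5)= [16, 10, 6, 1, 4, 2, 5, 13, 8, 9, 7, 11, 12, 0, 14, 15, 3]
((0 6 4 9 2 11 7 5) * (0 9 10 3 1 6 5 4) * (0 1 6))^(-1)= ((0 5 9 2 11 7 4 10 3 6 1))^(-1)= (0 1 6 3 10 4 7 11 2 9 5)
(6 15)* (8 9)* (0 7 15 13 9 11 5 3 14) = (0 7 15 6 13 9 8 11 5 3 14) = [7, 1, 2, 14, 4, 3, 13, 15, 11, 8, 10, 5, 12, 9, 0, 6]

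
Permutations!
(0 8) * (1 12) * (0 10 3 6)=(0 8 10 3 6)(1 12)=[8, 12, 2, 6, 4, 5, 0, 7, 10, 9, 3, 11, 1]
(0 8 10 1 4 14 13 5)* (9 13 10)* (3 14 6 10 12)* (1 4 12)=(0 8 9 13 5)(1 12 3 14)(4 6 10)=[8, 12, 2, 14, 6, 0, 10, 7, 9, 13, 4, 11, 3, 5, 1]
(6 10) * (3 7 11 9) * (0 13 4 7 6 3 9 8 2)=(0 13 4 7 11 8 2)(3 6 10)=[13, 1, 0, 6, 7, 5, 10, 11, 2, 9, 3, 8, 12, 4]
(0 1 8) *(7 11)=(0 1 8)(7 11)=[1, 8, 2, 3, 4, 5, 6, 11, 0, 9, 10, 7]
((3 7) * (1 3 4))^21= ((1 3 7 4))^21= (1 3 7 4)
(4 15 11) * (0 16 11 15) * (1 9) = [16, 9, 2, 3, 0, 5, 6, 7, 8, 1, 10, 4, 12, 13, 14, 15, 11] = (0 16 11 4)(1 9)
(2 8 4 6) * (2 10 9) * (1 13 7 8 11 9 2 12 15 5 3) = [0, 13, 11, 1, 6, 3, 10, 8, 4, 12, 2, 9, 15, 7, 14, 5] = (1 13 7 8 4 6 10 2 11 9 12 15 5 3)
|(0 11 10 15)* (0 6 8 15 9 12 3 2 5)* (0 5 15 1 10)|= |(0 11)(1 10 9 12 3 2 15 6 8)|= 18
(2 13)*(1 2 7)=(1 2 13 7)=[0, 2, 13, 3, 4, 5, 6, 1, 8, 9, 10, 11, 12, 7]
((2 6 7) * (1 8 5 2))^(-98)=(1 6 5)(2 8 7)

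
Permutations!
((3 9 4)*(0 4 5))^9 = (0 5 9 3 4)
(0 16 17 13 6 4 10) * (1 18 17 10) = [16, 18, 2, 3, 1, 5, 4, 7, 8, 9, 0, 11, 12, 6, 14, 15, 10, 13, 17] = (0 16 10)(1 18 17 13 6 4)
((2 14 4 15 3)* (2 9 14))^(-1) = ((3 9 14 4 15))^(-1) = (3 15 4 14 9)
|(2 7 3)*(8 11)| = |(2 7 3)(8 11)| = 6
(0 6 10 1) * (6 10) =(0 10 1) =[10, 0, 2, 3, 4, 5, 6, 7, 8, 9, 1]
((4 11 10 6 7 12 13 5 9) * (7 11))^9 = (4 13)(5 7)(9 12)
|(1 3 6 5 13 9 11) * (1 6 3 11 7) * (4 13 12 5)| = |(1 11 6 4 13 9 7)(5 12)| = 14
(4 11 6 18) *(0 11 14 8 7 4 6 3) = (0 11 3)(4 14 8 7)(6 18) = [11, 1, 2, 0, 14, 5, 18, 4, 7, 9, 10, 3, 12, 13, 8, 15, 16, 17, 6]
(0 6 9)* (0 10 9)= (0 6)(9 10)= [6, 1, 2, 3, 4, 5, 0, 7, 8, 10, 9]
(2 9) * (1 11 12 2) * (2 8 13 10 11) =(1 2 9)(8 13 10 11 12) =[0, 2, 9, 3, 4, 5, 6, 7, 13, 1, 11, 12, 8, 10]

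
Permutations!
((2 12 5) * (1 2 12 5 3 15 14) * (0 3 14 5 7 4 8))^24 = ((0 3 15 5 12 14 1 2 7 4 8))^24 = (0 15 12 1 7 8 3 5 14 2 4)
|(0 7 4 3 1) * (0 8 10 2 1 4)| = 4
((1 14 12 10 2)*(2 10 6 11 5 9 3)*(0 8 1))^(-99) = ((0 8 1 14 12 6 11 5 9 3 2))^(-99) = (14)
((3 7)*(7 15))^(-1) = (3 7 15)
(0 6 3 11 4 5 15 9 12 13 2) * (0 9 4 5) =[6, 1, 9, 11, 0, 15, 3, 7, 8, 12, 10, 5, 13, 2, 14, 4] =(0 6 3 11 5 15 4)(2 9 12 13)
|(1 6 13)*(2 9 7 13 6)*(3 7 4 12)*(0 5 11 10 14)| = |(0 5 11 10 14)(1 2 9 4 12 3 7 13)| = 40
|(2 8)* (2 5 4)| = 4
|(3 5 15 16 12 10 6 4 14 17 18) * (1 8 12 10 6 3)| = |(1 8 12 6 4 14 17 18)(3 5 15 16 10)| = 40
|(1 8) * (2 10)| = 2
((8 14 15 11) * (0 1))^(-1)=(0 1)(8 11 15 14)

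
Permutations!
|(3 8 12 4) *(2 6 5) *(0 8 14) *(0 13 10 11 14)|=|(0 8 12 4 3)(2 6 5)(10 11 14 13)|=60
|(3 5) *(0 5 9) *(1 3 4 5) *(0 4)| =|(0 1 3 9 4 5)| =6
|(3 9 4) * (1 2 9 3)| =|(1 2 9 4)| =4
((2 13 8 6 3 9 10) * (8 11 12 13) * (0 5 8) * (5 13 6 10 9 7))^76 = (0 2 10 8 5 7 3 6 12 11 13)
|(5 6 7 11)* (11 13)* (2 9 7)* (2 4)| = 8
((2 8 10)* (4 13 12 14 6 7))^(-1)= (2 10 8)(4 7 6 14 12 13)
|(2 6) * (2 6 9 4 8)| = 4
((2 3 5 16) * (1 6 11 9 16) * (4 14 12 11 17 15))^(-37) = ((1 6 17 15 4 14 12 11 9 16 2 3 5))^(-37) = (1 17 4 12 9 2 5 6 15 14 11 16 3)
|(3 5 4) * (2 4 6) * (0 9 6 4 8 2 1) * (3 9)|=14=|(0 3 5 4 9 6 1)(2 8)|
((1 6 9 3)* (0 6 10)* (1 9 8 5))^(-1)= (0 10 1 5 8 6)(3 9)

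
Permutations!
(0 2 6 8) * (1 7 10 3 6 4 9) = (0 2 4 9 1 7 10 3 6 8) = [2, 7, 4, 6, 9, 5, 8, 10, 0, 1, 3]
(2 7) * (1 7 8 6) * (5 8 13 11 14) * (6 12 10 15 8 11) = (1 7 2 13 6)(5 11 14)(8 12 10 15) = [0, 7, 13, 3, 4, 11, 1, 2, 12, 9, 15, 14, 10, 6, 5, 8]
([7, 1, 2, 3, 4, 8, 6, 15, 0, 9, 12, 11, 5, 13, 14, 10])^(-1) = (0 8 5 12 10 15 7)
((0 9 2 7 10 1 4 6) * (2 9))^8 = (0 2 7 10 1 4 6)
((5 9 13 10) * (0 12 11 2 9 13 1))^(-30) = (13)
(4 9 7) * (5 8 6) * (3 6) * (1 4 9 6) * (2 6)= (1 4 2 6 5 8 3)(7 9)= [0, 4, 6, 1, 2, 8, 5, 9, 3, 7]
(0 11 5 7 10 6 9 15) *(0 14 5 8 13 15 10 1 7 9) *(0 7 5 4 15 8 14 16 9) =(0 11 14 4 15 16 9 10 6 7 1 5)(8 13) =[11, 5, 2, 3, 15, 0, 7, 1, 13, 10, 6, 14, 12, 8, 4, 16, 9]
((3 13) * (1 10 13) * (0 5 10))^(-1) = ((0 5 10 13 3 1))^(-1) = (0 1 3 13 10 5)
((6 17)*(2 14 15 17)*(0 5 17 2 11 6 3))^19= ((0 5 17 3)(2 14 15)(6 11))^19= (0 3 17 5)(2 14 15)(6 11)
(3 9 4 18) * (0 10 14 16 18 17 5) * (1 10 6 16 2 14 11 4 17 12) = (0 6 16 18 3 9 17 5)(1 10 11 4 12)(2 14) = [6, 10, 14, 9, 12, 0, 16, 7, 8, 17, 11, 4, 1, 13, 2, 15, 18, 5, 3]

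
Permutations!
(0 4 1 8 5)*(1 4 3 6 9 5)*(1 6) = (0 3 1 8 6 9 5) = [3, 8, 2, 1, 4, 0, 9, 7, 6, 5]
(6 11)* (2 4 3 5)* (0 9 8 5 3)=(0 9 8 5 2 4)(6 11)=[9, 1, 4, 3, 0, 2, 11, 7, 5, 8, 10, 6]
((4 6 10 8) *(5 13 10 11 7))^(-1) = (4 8 10 13 5 7 11 6)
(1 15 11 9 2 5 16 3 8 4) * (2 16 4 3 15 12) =(1 12 2 5 4)(3 8)(9 16 15 11) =[0, 12, 5, 8, 1, 4, 6, 7, 3, 16, 10, 9, 2, 13, 14, 11, 15]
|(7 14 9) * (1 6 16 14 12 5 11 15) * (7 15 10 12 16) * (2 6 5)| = |(1 5 11 10 12 2 6 7 16 14 9 15)| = 12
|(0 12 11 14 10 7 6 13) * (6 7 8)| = |(0 12 11 14 10 8 6 13)| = 8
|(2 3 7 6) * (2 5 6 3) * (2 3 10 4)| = |(2 3 7 10 4)(5 6)| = 10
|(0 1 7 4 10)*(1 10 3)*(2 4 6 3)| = 4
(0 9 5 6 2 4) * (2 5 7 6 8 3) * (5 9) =(0 5 8 3 2 4)(6 9 7) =[5, 1, 4, 2, 0, 8, 9, 6, 3, 7]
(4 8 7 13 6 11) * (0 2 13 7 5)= (0 2 13 6 11 4 8 5)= [2, 1, 13, 3, 8, 0, 11, 7, 5, 9, 10, 4, 12, 6]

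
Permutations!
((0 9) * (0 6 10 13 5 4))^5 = ((0 9 6 10 13 5 4))^5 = (0 5 10 9 4 13 6)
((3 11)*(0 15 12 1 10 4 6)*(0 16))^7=(0 16 6 4 10 1 12 15)(3 11)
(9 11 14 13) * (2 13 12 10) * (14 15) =[0, 1, 13, 3, 4, 5, 6, 7, 8, 11, 2, 15, 10, 9, 12, 14] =(2 13 9 11 15 14 12 10)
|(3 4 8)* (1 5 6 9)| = |(1 5 6 9)(3 4 8)| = 12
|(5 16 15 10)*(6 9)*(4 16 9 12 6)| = 6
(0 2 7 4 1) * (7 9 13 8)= (0 2 9 13 8 7 4 1)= [2, 0, 9, 3, 1, 5, 6, 4, 7, 13, 10, 11, 12, 8]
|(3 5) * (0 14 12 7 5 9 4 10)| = |(0 14 12 7 5 3 9 4 10)| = 9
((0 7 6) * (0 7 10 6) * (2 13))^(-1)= ((0 10 6 7)(2 13))^(-1)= (0 7 6 10)(2 13)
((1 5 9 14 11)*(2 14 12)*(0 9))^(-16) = (14)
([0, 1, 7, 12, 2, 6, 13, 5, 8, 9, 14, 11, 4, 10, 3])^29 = [0, 1, 4, 14, 12, 7, 5, 2, 8, 9, 13, 11, 3, 6, 10]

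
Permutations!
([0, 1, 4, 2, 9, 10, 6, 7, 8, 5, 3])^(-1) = (2 3 10 5 9 4)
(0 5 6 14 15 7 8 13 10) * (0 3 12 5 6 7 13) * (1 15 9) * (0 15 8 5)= (0 6 14 9 1 8 15 13 10 3 12)(5 7)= [6, 8, 2, 12, 4, 7, 14, 5, 15, 1, 3, 11, 0, 10, 9, 13]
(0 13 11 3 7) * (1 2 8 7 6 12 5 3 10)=(0 13 11 10 1 2 8 7)(3 6 12 5)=[13, 2, 8, 6, 4, 3, 12, 0, 7, 9, 1, 10, 5, 11]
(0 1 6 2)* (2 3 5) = (0 1 6 3 5 2) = [1, 6, 0, 5, 4, 2, 3]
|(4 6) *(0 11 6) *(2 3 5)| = |(0 11 6 4)(2 3 5)| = 12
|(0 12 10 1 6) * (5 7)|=10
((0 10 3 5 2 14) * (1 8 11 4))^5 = (0 14 2 5 3 10)(1 8 11 4)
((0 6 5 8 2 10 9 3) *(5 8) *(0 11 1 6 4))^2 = ((0 4)(1 6 8 2 10 9 3 11))^2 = (1 8 10 3)(2 9 11 6)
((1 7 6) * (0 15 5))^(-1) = (0 5 15)(1 6 7)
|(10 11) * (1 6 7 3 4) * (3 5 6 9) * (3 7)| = |(1 9 7 5 6 3 4)(10 11)| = 14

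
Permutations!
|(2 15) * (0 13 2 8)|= 5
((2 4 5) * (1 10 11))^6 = (11)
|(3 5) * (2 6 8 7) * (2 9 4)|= 6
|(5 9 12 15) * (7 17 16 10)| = 4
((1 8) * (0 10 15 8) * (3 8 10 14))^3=((0 14 3 8 1)(10 15))^3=(0 8 14 1 3)(10 15)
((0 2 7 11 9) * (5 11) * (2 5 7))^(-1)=((0 5 11 9))^(-1)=(0 9 11 5)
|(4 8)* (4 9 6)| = 4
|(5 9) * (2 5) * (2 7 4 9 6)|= 3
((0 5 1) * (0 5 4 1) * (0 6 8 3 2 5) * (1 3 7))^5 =((0 4 3 2 5 6 8 7 1))^5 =(0 6 4 8 3 7 2 1 5)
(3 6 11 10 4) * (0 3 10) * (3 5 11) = [5, 1, 2, 6, 10, 11, 3, 7, 8, 9, 4, 0] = (0 5 11)(3 6)(4 10)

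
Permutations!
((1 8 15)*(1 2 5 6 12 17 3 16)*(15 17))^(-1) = (1 16 3 17 8)(2 15 12 6 5)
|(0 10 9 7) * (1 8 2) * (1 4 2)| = |(0 10 9 7)(1 8)(2 4)| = 4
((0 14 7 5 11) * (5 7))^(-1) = (0 11 5 14)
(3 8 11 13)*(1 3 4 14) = (1 3 8 11 13 4 14) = [0, 3, 2, 8, 14, 5, 6, 7, 11, 9, 10, 13, 12, 4, 1]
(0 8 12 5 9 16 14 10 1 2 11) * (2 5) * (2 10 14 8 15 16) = (0 15 16 8 12 10 1 5 9 2 11) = [15, 5, 11, 3, 4, 9, 6, 7, 12, 2, 1, 0, 10, 13, 14, 16, 8]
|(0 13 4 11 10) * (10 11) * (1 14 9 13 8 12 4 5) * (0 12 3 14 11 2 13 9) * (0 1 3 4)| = |(0 8 4 10 12)(1 11 2 13 5 3 14)| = 35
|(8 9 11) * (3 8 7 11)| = 6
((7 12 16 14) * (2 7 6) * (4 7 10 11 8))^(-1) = (2 6 14 16 12 7 4 8 11 10)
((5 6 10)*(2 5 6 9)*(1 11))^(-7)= (1 11)(2 9 5)(6 10)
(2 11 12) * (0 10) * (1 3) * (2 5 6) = (0 10)(1 3)(2 11 12 5 6) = [10, 3, 11, 1, 4, 6, 2, 7, 8, 9, 0, 12, 5]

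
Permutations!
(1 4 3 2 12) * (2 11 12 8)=(1 4 3 11 12)(2 8)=[0, 4, 8, 11, 3, 5, 6, 7, 2, 9, 10, 12, 1]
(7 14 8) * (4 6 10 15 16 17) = [0, 1, 2, 3, 6, 5, 10, 14, 7, 9, 15, 11, 12, 13, 8, 16, 17, 4] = (4 6 10 15 16 17)(7 14 8)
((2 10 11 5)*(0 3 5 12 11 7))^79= ((0 3 5 2 10 7)(11 12))^79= (0 3 5 2 10 7)(11 12)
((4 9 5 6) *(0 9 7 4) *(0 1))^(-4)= (0 9 5 6 1)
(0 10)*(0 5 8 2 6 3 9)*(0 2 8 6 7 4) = (0 10 5 6 3 9 2 7 4) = [10, 1, 7, 9, 0, 6, 3, 4, 8, 2, 5]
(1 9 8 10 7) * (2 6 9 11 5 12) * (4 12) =[0, 11, 6, 3, 12, 4, 9, 1, 10, 8, 7, 5, 2] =(1 11 5 4 12 2 6 9 8 10 7)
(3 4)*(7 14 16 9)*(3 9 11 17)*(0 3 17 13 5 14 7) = (17)(0 3 4 9)(5 14 16 11 13) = [3, 1, 2, 4, 9, 14, 6, 7, 8, 0, 10, 13, 12, 5, 16, 15, 11, 17]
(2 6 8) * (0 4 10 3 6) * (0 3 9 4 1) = [1, 0, 3, 6, 10, 5, 8, 7, 2, 4, 9] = (0 1)(2 3 6 8)(4 10 9)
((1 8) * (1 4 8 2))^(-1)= (1 2)(4 8)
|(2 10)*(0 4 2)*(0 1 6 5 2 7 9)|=|(0 4 7 9)(1 6 5 2 10)|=20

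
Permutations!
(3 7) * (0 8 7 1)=[8, 0, 2, 1, 4, 5, 6, 3, 7]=(0 8 7 3 1)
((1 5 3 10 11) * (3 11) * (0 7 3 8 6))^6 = (11) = ((0 7 3 10 8 6)(1 5 11))^6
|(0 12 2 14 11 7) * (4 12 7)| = |(0 7)(2 14 11 4 12)| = 10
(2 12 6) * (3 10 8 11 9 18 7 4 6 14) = (2 12 14 3 10 8 11 9 18 7 4 6) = [0, 1, 12, 10, 6, 5, 2, 4, 11, 18, 8, 9, 14, 13, 3, 15, 16, 17, 7]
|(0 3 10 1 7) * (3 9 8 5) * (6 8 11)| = 10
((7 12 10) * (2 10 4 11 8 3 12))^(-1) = ((2 10 7)(3 12 4 11 8))^(-1) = (2 7 10)(3 8 11 4 12)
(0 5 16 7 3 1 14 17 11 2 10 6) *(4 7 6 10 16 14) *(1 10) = [5, 4, 16, 10, 7, 14, 0, 3, 8, 9, 1, 2, 12, 13, 17, 15, 6, 11] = (0 5 14 17 11 2 16 6)(1 4 7 3 10)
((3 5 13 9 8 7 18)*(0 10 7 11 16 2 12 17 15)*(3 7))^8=((0 10 3 5 13 9 8 11 16 2 12 17 15)(7 18))^8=(18)(0 16 5 17 8 10 2 13 15 11 3 12 9)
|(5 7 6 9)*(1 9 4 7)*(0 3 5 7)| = |(0 3 5 1 9 7 6 4)| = 8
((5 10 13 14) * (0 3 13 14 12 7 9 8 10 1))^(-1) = ((0 3 13 12 7 9 8 10 14 5 1))^(-1) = (0 1 5 14 10 8 9 7 12 13 3)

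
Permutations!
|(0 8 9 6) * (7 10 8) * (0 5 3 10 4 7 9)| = |(0 9 6 5 3 10 8)(4 7)| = 14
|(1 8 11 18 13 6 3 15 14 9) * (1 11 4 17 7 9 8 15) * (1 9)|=42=|(1 15 14 8 4 17 7)(3 9 11 18 13 6)|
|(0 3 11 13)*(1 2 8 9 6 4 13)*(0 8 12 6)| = 11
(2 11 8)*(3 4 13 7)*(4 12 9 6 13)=(2 11 8)(3 12 9 6 13 7)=[0, 1, 11, 12, 4, 5, 13, 3, 2, 6, 10, 8, 9, 7]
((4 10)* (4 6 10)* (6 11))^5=(6 11 10)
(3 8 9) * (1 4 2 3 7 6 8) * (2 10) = (1 4 10 2 3)(6 8 9 7) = [0, 4, 3, 1, 10, 5, 8, 6, 9, 7, 2]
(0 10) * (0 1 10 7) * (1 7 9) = [9, 10, 2, 3, 4, 5, 6, 0, 8, 1, 7] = (0 9 1 10 7)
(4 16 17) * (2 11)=(2 11)(4 16 17)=[0, 1, 11, 3, 16, 5, 6, 7, 8, 9, 10, 2, 12, 13, 14, 15, 17, 4]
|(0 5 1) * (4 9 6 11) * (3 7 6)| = 6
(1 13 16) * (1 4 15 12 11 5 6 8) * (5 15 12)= (1 13 16 4 12 11 15 5 6 8)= [0, 13, 2, 3, 12, 6, 8, 7, 1, 9, 10, 15, 11, 16, 14, 5, 4]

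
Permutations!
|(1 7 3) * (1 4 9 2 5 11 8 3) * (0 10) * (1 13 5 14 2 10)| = |(0 1 7 13 5 11 8 3 4 9 10)(2 14)| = 22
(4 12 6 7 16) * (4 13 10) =(4 12 6 7 16 13 10) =[0, 1, 2, 3, 12, 5, 7, 16, 8, 9, 4, 11, 6, 10, 14, 15, 13]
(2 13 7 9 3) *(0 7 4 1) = (0 7 9 3 2 13 4 1) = [7, 0, 13, 2, 1, 5, 6, 9, 8, 3, 10, 11, 12, 4]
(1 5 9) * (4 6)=[0, 5, 2, 3, 6, 9, 4, 7, 8, 1]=(1 5 9)(4 6)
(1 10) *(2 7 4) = [0, 10, 7, 3, 2, 5, 6, 4, 8, 9, 1] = (1 10)(2 7 4)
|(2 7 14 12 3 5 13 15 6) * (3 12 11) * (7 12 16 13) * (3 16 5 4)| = 10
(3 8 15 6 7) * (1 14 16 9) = [0, 14, 2, 8, 4, 5, 7, 3, 15, 1, 10, 11, 12, 13, 16, 6, 9] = (1 14 16 9)(3 8 15 6 7)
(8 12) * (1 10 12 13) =(1 10 12 8 13) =[0, 10, 2, 3, 4, 5, 6, 7, 13, 9, 12, 11, 8, 1]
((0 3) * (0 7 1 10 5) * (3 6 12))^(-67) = ((0 6 12 3 7 1 10 5))^(-67) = (0 1 12 5 7 6 10 3)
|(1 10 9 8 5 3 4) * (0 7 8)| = |(0 7 8 5 3 4 1 10 9)| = 9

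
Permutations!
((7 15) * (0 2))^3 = (0 2)(7 15)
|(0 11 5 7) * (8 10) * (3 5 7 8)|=12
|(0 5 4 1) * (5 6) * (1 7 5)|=|(0 6 1)(4 7 5)|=3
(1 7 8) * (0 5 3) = [5, 7, 2, 0, 4, 3, 6, 8, 1] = (0 5 3)(1 7 8)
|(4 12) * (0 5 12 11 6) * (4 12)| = 5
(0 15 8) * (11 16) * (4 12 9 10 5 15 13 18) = (0 13 18 4 12 9 10 5 15 8)(11 16) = [13, 1, 2, 3, 12, 15, 6, 7, 0, 10, 5, 16, 9, 18, 14, 8, 11, 17, 4]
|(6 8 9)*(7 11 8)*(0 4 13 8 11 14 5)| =|(0 4 13 8 9 6 7 14 5)| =9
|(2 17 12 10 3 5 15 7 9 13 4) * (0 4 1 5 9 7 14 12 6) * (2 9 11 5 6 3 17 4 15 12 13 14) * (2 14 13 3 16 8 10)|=|(0 15 14 3 11 5 12 2 4 9 13 1 6)(8 10 17 16)|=52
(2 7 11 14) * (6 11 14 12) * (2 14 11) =(14)(2 7 11 12 6) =[0, 1, 7, 3, 4, 5, 2, 11, 8, 9, 10, 12, 6, 13, 14]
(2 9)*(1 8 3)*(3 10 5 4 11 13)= (1 8 10 5 4 11 13 3)(2 9)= [0, 8, 9, 1, 11, 4, 6, 7, 10, 2, 5, 13, 12, 3]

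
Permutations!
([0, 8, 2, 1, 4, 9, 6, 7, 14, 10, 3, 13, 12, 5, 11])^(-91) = [0, 3, 2, 10, 4, 13, 6, 7, 1, 5, 9, 14, 12, 11, 8]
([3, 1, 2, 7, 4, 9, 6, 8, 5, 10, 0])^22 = (0 3 7 8 5 9 10)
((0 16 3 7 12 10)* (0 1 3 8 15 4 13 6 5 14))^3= ((0 16 8 15 4 13 6 5 14)(1 3 7 12 10))^3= (0 15 6)(1 12 3 10 7)(4 5 16)(8 13 14)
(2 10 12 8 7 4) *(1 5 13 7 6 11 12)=[0, 5, 10, 3, 2, 13, 11, 4, 6, 9, 1, 12, 8, 7]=(1 5 13 7 4 2 10)(6 11 12 8)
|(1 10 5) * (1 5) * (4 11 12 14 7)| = 10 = |(1 10)(4 11 12 14 7)|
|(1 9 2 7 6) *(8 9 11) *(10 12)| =14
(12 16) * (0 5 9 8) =[5, 1, 2, 3, 4, 9, 6, 7, 0, 8, 10, 11, 16, 13, 14, 15, 12] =(0 5 9 8)(12 16)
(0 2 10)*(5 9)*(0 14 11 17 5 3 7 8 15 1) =[2, 0, 10, 7, 4, 9, 6, 8, 15, 3, 14, 17, 12, 13, 11, 1, 16, 5] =(0 2 10 14 11 17 5 9 3 7 8 15 1)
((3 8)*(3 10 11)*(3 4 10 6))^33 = (11)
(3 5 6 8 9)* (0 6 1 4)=[6, 4, 2, 5, 0, 1, 8, 7, 9, 3]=(0 6 8 9 3 5 1 4)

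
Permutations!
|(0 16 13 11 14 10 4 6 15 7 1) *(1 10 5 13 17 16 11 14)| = 30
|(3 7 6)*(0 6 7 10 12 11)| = 6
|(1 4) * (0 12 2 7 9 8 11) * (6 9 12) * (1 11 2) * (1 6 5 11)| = 6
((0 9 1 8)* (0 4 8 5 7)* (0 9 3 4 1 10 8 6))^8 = (1 7 10)(5 9 8)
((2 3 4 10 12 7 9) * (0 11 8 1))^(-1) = (0 1 8 11)(2 9 7 12 10 4 3)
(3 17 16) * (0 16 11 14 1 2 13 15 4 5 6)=[16, 2, 13, 17, 5, 6, 0, 7, 8, 9, 10, 14, 12, 15, 1, 4, 3, 11]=(0 16 3 17 11 14 1 2 13 15 4 5 6)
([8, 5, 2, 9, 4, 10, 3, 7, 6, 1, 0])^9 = [8, 5, 2, 9, 4, 10, 3, 7, 6, 1, 0]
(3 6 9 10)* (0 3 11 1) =(0 3 6 9 10 11 1) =[3, 0, 2, 6, 4, 5, 9, 7, 8, 10, 11, 1]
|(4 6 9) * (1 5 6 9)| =6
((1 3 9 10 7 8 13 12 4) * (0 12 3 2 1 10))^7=(0 3 8 10 12 9 13 7 4)(1 2)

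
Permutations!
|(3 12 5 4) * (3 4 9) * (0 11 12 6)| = 7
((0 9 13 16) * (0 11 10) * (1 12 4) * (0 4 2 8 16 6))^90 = (0 13)(1 2 16 10)(4 12 8 11)(6 9)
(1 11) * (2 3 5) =(1 11)(2 3 5) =[0, 11, 3, 5, 4, 2, 6, 7, 8, 9, 10, 1]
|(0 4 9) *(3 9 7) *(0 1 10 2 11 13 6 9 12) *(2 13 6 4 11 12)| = 12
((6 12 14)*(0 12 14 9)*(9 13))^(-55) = (0 12 13 9)(6 14)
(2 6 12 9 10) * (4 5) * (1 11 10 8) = [0, 11, 6, 3, 5, 4, 12, 7, 1, 8, 2, 10, 9] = (1 11 10 2 6 12 9 8)(4 5)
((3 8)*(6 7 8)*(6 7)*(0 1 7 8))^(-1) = (0 7 1)(3 8)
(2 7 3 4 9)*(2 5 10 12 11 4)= [0, 1, 7, 2, 9, 10, 6, 3, 8, 5, 12, 4, 11]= (2 7 3)(4 9 5 10 12 11)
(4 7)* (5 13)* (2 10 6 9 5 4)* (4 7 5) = (2 10 6 9 4 5 13 7) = [0, 1, 10, 3, 5, 13, 9, 2, 8, 4, 6, 11, 12, 7]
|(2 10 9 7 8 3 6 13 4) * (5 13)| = 10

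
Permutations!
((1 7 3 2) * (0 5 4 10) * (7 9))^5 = (0 5 4 10)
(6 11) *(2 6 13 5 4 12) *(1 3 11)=(1 3 11 13 5 4 12 2 6)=[0, 3, 6, 11, 12, 4, 1, 7, 8, 9, 10, 13, 2, 5]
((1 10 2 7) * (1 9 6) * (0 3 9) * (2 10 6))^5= (10)(1 6)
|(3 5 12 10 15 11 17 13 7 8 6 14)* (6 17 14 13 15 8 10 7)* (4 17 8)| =10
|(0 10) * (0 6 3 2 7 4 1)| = |(0 10 6 3 2 7 4 1)| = 8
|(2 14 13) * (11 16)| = 6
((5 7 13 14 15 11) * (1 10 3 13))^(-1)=((1 10 3 13 14 15 11 5 7))^(-1)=(1 7 5 11 15 14 13 3 10)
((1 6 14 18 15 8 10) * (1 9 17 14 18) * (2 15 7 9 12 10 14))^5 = (1 17)(2 6)(7 8)(9 14)(10 12)(15 18) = ((1 6 18 7 9 17 2 15 8 14)(10 12))^5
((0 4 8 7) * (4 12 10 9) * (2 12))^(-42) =((0 2 12 10 9 4 8 7))^(-42) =(0 8 9 12)(2 7 4 10)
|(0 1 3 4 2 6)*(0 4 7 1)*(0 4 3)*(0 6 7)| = |(0 4 2 7 1 6 3)| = 7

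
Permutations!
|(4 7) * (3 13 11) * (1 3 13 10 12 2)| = 10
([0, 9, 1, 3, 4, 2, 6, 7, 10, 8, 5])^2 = [0, 8, 9, 3, 4, 1, 6, 7, 5, 10, 2]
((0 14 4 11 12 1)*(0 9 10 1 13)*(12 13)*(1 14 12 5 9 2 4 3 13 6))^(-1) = ((0 12 5 9 10 14 3 13)(1 2 4 11 6))^(-1) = (0 13 3 14 10 9 5 12)(1 6 11 4 2)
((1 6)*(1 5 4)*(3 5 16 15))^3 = (1 15 4 16 5 6 3)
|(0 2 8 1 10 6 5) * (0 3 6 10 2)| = 3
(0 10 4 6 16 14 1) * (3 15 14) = (0 10 4 6 16 3 15 14 1) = [10, 0, 2, 15, 6, 5, 16, 7, 8, 9, 4, 11, 12, 13, 1, 14, 3]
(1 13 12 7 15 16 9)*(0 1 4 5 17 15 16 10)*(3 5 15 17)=[1, 13, 2, 5, 15, 3, 6, 16, 8, 4, 0, 11, 7, 12, 14, 10, 9, 17]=(17)(0 1 13 12 7 16 9 4 15 10)(3 5)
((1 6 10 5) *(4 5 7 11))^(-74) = ((1 6 10 7 11 4 5))^(-74) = (1 7 5 10 4 6 11)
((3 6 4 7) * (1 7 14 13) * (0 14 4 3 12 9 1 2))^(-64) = (14)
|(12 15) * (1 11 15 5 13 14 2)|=|(1 11 15 12 5 13 14 2)|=8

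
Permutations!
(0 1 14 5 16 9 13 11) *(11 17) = [1, 14, 2, 3, 4, 16, 6, 7, 8, 13, 10, 0, 12, 17, 5, 15, 9, 11] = (0 1 14 5 16 9 13 17 11)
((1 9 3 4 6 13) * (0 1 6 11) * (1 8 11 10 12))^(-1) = (0 11 8)(1 12 10 4 3 9)(6 13)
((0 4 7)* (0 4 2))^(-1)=((0 2)(4 7))^(-1)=(0 2)(4 7)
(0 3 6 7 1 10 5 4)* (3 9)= (0 9 3 6 7 1 10 5 4)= [9, 10, 2, 6, 0, 4, 7, 1, 8, 3, 5]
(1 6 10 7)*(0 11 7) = (0 11 7 1 6 10) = [11, 6, 2, 3, 4, 5, 10, 1, 8, 9, 0, 7]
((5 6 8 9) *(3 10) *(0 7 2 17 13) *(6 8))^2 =(0 2 13 7 17)(5 9 8)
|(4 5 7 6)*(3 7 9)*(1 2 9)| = |(1 2 9 3 7 6 4 5)| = 8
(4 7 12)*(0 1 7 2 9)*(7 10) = (0 1 10 7 12 4 2 9) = [1, 10, 9, 3, 2, 5, 6, 12, 8, 0, 7, 11, 4]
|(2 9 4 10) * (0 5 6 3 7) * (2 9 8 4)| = 5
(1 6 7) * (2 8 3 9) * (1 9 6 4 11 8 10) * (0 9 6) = (0 9 2 10 1 4 11 8 3)(6 7) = [9, 4, 10, 0, 11, 5, 7, 6, 3, 2, 1, 8]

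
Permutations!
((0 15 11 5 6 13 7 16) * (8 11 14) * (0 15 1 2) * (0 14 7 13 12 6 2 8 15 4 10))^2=(0 8 5 14 7 4)(1 11 2 15 16 10)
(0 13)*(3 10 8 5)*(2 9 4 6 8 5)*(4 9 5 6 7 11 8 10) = (0 13)(2 5 3 4 7 11 8)(6 10) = [13, 1, 5, 4, 7, 3, 10, 11, 2, 9, 6, 8, 12, 0]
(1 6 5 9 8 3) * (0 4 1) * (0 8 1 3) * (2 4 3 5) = (0 3 8)(1 6 2 4 5 9) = [3, 6, 4, 8, 5, 9, 2, 7, 0, 1]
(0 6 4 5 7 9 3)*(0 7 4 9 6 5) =(0 5 4)(3 7 6 9) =[5, 1, 2, 7, 0, 4, 9, 6, 8, 3]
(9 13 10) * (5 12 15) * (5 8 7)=(5 12 15 8 7)(9 13 10)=[0, 1, 2, 3, 4, 12, 6, 5, 7, 13, 9, 11, 15, 10, 14, 8]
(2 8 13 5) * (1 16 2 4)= (1 16 2 8 13 5 4)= [0, 16, 8, 3, 1, 4, 6, 7, 13, 9, 10, 11, 12, 5, 14, 15, 2]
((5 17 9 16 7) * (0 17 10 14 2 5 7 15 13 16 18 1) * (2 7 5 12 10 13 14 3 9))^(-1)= (0 1 18 9 3 10 12 2 17)(5 7 14 15 16 13)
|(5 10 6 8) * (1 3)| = |(1 3)(5 10 6 8)| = 4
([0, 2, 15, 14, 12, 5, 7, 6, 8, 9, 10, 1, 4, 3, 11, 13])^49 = [0, 1, 2, 3, 12, 5, 7, 6, 8, 9, 10, 11, 4, 13, 14, 15]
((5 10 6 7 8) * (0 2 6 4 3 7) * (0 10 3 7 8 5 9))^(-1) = (0 9 8 3 5 7 4 10 6 2)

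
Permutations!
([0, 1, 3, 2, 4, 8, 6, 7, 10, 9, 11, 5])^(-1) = (2 3)(5 11 10 8)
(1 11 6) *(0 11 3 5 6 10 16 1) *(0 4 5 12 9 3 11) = (1 11 10 16)(3 12 9)(4 5 6) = [0, 11, 2, 12, 5, 6, 4, 7, 8, 3, 16, 10, 9, 13, 14, 15, 1]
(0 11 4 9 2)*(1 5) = (0 11 4 9 2)(1 5) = [11, 5, 0, 3, 9, 1, 6, 7, 8, 2, 10, 4]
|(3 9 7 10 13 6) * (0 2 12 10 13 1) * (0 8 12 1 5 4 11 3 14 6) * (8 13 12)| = |(0 2 1 13)(3 9 7 12 10 5 4 11)(6 14)| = 8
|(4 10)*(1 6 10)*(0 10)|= 5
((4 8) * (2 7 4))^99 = ((2 7 4 8))^99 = (2 8 4 7)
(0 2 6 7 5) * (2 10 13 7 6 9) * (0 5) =[10, 1, 9, 3, 4, 5, 6, 0, 8, 2, 13, 11, 12, 7] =(0 10 13 7)(2 9)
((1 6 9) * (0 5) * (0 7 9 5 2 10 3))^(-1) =((0 2 10 3)(1 6 5 7 9))^(-1) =(0 3 10 2)(1 9 7 5 6)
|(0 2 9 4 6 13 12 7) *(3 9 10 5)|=11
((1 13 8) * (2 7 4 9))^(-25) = (1 8 13)(2 9 4 7)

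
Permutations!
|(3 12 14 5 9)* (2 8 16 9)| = |(2 8 16 9 3 12 14 5)| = 8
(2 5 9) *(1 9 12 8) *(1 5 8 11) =(1 9 2 8 5 12 11) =[0, 9, 8, 3, 4, 12, 6, 7, 5, 2, 10, 1, 11]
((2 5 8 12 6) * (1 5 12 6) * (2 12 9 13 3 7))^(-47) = ((1 5 8 6 12)(2 9 13 3 7))^(-47) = (1 6 5 12 8)(2 3 9 7 13)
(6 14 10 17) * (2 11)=(2 11)(6 14 10 17)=[0, 1, 11, 3, 4, 5, 14, 7, 8, 9, 17, 2, 12, 13, 10, 15, 16, 6]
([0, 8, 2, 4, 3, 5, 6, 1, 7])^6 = [0, 1, 2, 3, 4, 5, 6, 7, 8]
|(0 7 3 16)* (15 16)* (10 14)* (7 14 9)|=8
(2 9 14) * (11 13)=[0, 1, 9, 3, 4, 5, 6, 7, 8, 14, 10, 13, 12, 11, 2]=(2 9 14)(11 13)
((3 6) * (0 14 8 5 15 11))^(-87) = (0 5)(3 6)(8 11)(14 15) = ((0 14 8 5 15 11)(3 6))^(-87)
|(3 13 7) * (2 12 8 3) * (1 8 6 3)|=6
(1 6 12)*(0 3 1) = [3, 6, 2, 1, 4, 5, 12, 7, 8, 9, 10, 11, 0] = (0 3 1 6 12)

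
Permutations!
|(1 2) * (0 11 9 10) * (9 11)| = |(11)(0 9 10)(1 2)| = 6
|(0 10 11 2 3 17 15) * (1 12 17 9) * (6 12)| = 11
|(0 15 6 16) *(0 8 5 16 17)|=12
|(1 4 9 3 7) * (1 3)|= |(1 4 9)(3 7)|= 6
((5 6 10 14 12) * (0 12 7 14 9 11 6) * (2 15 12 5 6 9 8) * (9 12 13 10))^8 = ((0 5)(2 15 13 10 8)(6 9 11 12)(7 14))^8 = (2 10 15 8 13)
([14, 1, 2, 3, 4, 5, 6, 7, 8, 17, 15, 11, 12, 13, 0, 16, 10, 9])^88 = [0, 1, 2, 3, 4, 5, 6, 7, 8, 9, 15, 11, 12, 13, 14, 16, 10, 17]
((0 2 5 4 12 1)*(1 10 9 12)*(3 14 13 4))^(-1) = ((0 2 5 3 14 13 4 1)(9 12 10))^(-1) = (0 1 4 13 14 3 5 2)(9 10 12)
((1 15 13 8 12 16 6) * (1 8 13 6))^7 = ((1 15 6 8 12 16))^7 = (1 15 6 8 12 16)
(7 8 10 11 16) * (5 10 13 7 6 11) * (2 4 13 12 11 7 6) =[0, 1, 4, 3, 13, 10, 7, 8, 12, 9, 5, 16, 11, 6, 14, 15, 2] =(2 4 13 6 7 8 12 11 16)(5 10)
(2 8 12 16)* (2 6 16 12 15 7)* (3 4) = (2 8 15 7)(3 4)(6 16) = [0, 1, 8, 4, 3, 5, 16, 2, 15, 9, 10, 11, 12, 13, 14, 7, 6]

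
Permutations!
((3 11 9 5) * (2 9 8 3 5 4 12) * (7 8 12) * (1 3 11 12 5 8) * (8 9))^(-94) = (1 5 12 4 8)(2 7 11 3 9) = ((1 3 12 2 8 11 5 9 4 7))^(-94)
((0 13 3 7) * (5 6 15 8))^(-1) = ((0 13 3 7)(5 6 15 8))^(-1) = (0 7 3 13)(5 8 15 6)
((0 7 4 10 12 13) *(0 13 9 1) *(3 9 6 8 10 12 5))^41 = ((13)(0 7 4 12 6 8 10 5 3 9 1))^41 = (13)(0 3 8 4 1 5 6 7 9 10 12)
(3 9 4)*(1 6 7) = [0, 6, 2, 9, 3, 5, 7, 1, 8, 4] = (1 6 7)(3 9 4)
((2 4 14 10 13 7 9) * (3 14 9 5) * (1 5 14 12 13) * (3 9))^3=((1 5 9 2 4 3 12 13 7 14 10))^3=(1 2 12 14 5 4 13 10 9 3 7)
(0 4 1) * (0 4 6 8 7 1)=(0 6 8 7 1 4)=[6, 4, 2, 3, 0, 5, 8, 1, 7]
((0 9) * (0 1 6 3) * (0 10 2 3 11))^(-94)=(0 9 1 6 11)(2 10 3)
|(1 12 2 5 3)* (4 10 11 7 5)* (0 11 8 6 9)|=13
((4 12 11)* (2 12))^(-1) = (2 4 11 12)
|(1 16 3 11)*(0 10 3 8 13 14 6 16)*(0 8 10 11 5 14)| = |(0 11 1 8 13)(3 5 14 6 16 10)| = 30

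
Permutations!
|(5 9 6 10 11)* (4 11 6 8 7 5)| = 4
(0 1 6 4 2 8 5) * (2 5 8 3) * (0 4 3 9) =(0 1 6 3 2 9)(4 5) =[1, 6, 9, 2, 5, 4, 3, 7, 8, 0]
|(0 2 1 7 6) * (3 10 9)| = |(0 2 1 7 6)(3 10 9)| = 15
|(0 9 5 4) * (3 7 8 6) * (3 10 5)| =|(0 9 3 7 8 6 10 5 4)| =9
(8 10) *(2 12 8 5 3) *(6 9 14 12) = (2 6 9 14 12 8 10 5 3) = [0, 1, 6, 2, 4, 3, 9, 7, 10, 14, 5, 11, 8, 13, 12]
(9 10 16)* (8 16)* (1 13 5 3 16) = (1 13 5 3 16 9 10 8) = [0, 13, 2, 16, 4, 3, 6, 7, 1, 10, 8, 11, 12, 5, 14, 15, 9]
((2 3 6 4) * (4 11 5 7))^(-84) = (11)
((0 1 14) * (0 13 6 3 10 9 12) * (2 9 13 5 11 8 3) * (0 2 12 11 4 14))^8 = (2 12 6 13 10 3 8 11 9)(4 5 14)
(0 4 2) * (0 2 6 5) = [4, 1, 2, 3, 6, 0, 5] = (0 4 6 5)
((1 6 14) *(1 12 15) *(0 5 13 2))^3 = (0 2 13 5)(1 12 6 15 14)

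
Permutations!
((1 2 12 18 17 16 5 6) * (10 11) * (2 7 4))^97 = ((1 7 4 2 12 18 17 16 5 6)(10 11))^97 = (1 16 12 7 5 18 4 6 17 2)(10 11)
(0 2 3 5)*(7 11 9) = (0 2 3 5)(7 11 9) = [2, 1, 3, 5, 4, 0, 6, 11, 8, 7, 10, 9]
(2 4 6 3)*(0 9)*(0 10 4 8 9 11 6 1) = (0 11 6 3 2 8 9 10 4 1) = [11, 0, 8, 2, 1, 5, 3, 7, 9, 10, 4, 6]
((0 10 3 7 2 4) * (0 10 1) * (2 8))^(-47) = (0 1)(2 4 10 3 7 8)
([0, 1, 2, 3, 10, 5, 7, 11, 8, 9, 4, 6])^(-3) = (11)(4 10)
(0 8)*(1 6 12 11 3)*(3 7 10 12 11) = (0 8)(1 6 11 7 10 12 3) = [8, 6, 2, 1, 4, 5, 11, 10, 0, 9, 12, 7, 3]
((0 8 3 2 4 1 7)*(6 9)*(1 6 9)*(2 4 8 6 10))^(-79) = ((0 6 1 7)(2 8 3 4 10))^(-79) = (0 6 1 7)(2 8 3 4 10)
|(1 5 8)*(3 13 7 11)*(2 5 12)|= 20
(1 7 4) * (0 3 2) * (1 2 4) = (0 3 4 2)(1 7) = [3, 7, 0, 4, 2, 5, 6, 1]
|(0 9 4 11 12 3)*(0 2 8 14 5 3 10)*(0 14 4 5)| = 11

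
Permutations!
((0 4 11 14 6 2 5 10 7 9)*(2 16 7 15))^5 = ((0 4 11 14 6 16 7 9)(2 5 10 15))^5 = (0 16 11 9 6 4 7 14)(2 5 10 15)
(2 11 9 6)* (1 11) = (1 11 9 6 2) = [0, 11, 1, 3, 4, 5, 2, 7, 8, 6, 10, 9]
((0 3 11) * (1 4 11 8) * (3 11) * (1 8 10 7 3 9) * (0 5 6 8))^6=(0 11 5 6 8)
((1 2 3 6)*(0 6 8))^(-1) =(0 8 3 2 1 6)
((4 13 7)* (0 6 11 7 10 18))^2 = (0 11 4 10)(6 7 13 18)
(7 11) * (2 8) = (2 8)(7 11) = [0, 1, 8, 3, 4, 5, 6, 11, 2, 9, 10, 7]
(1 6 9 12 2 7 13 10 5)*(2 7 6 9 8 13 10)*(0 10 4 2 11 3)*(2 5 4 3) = (0 10 4 5 1 9 12 7 3)(2 6 8 13 11) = [10, 9, 6, 0, 5, 1, 8, 3, 13, 12, 4, 2, 7, 11]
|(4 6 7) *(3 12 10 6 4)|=|(3 12 10 6 7)|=5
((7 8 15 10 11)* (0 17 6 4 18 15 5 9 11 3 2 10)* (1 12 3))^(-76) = (0 6 18)(1 10 2 3 12)(4 15 17)(5 8 7 11 9)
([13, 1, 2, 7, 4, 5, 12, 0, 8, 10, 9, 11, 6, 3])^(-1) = (0 7 3 13)(6 12)(9 10)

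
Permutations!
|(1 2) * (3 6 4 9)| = |(1 2)(3 6 4 9)| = 4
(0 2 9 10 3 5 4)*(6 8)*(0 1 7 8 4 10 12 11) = (0 2 9 12 11)(1 7 8 6 4)(3 5 10) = [2, 7, 9, 5, 1, 10, 4, 8, 6, 12, 3, 0, 11]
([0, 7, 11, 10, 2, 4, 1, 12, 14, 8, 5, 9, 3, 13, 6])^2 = (1 12 10 4 11 8 6 7 3 5 2 9 14)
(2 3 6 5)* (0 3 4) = [3, 1, 4, 6, 0, 2, 5] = (0 3 6 5 2 4)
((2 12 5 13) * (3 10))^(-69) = ((2 12 5 13)(3 10))^(-69) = (2 13 5 12)(3 10)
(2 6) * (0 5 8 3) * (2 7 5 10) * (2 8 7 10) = (0 2 6 10 8 3)(5 7) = [2, 1, 6, 0, 4, 7, 10, 5, 3, 9, 8]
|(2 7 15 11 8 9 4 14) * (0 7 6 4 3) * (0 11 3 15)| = 20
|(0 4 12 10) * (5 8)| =4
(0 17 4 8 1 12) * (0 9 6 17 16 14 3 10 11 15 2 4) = [16, 12, 4, 10, 8, 5, 17, 7, 1, 6, 11, 15, 9, 13, 3, 2, 14, 0] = (0 16 14 3 10 11 15 2 4 8 1 12 9 6 17)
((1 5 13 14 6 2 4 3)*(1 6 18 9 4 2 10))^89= (1 10 6 3 4 9 18 14 13 5)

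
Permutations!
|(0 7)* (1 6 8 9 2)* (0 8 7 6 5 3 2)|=|(0 6 7 8 9)(1 5 3 2)|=20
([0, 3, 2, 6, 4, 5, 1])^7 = (1 3 6)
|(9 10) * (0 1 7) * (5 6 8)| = |(0 1 7)(5 6 8)(9 10)| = 6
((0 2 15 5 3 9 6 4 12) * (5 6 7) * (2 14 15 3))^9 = (0 6)(2 5 7 9 3)(4 14)(12 15)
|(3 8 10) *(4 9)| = 6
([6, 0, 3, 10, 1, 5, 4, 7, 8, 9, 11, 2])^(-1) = [1, 4, 11, 2, 6, 5, 0, 7, 8, 9, 3, 10]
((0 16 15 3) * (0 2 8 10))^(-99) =(0 10 8 2 3 15 16)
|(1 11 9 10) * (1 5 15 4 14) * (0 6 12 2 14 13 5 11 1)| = 60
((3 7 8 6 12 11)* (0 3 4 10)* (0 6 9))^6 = (0 3 7 8 9)(4 10 6 12 11)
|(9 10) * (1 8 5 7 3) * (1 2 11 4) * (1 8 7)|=|(1 7 3 2 11 4 8 5)(9 10)|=8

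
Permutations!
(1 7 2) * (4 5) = [0, 7, 1, 3, 5, 4, 6, 2] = (1 7 2)(4 5)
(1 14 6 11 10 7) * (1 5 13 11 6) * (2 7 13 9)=[0, 14, 7, 3, 4, 9, 6, 5, 8, 2, 13, 10, 12, 11, 1]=(1 14)(2 7 5 9)(10 13 11)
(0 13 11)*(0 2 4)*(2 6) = (0 13 11 6 2 4) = [13, 1, 4, 3, 0, 5, 2, 7, 8, 9, 10, 6, 12, 11]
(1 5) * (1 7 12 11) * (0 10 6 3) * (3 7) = (0 10 6 7 12 11 1 5 3) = [10, 5, 2, 0, 4, 3, 7, 12, 8, 9, 6, 1, 11]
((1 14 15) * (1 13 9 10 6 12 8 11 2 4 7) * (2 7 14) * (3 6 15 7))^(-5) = (9 13 15 10) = ((1 2 4 14 7)(3 6 12 8 11)(9 10 15 13))^(-5)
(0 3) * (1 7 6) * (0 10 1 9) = [3, 7, 2, 10, 4, 5, 9, 6, 8, 0, 1] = (0 3 10 1 7 6 9)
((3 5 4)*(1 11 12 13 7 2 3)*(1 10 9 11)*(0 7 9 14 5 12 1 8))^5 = ((0 7 2 3 12 13 9 11 1 8)(4 10 14 5))^5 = (0 13)(1 3)(2 11)(4 10 14 5)(7 9)(8 12)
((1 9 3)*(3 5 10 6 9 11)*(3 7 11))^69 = (1 3)(5 10 6 9)(7 11) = ((1 3)(5 10 6 9)(7 11))^69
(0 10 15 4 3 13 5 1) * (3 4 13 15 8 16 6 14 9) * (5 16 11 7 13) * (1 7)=(0 10 8 11 1)(3 15 5 7 13 16 6 14 9)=[10, 0, 2, 15, 4, 7, 14, 13, 11, 3, 8, 1, 12, 16, 9, 5, 6]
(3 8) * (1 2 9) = (1 2 9)(3 8) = [0, 2, 9, 8, 4, 5, 6, 7, 3, 1]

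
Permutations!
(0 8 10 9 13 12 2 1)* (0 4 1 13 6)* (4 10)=(0 8 4 1 10 9 6)(2 13 12)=[8, 10, 13, 3, 1, 5, 0, 7, 4, 6, 9, 11, 2, 12]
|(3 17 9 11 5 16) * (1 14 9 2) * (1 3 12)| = 21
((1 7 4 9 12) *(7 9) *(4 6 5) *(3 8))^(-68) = ((1 9 12)(3 8)(4 7 6 5))^(-68) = (1 9 12)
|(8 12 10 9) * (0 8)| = 5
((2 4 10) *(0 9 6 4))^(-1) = (0 2 10 4 6 9)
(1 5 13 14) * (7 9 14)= (1 5 13 7 9 14)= [0, 5, 2, 3, 4, 13, 6, 9, 8, 14, 10, 11, 12, 7, 1]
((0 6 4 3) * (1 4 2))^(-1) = ((0 6 2 1 4 3))^(-1) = (0 3 4 1 2 6)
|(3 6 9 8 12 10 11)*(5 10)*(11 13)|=9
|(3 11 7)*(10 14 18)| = 3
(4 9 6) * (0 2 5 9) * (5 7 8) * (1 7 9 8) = (0 2 9 6 4)(1 7)(5 8) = [2, 7, 9, 3, 0, 8, 4, 1, 5, 6]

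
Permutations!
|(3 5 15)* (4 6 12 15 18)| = 7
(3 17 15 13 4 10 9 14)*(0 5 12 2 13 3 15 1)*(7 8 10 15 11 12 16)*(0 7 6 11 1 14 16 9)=[5, 7, 13, 17, 15, 9, 11, 8, 10, 16, 0, 12, 2, 4, 1, 3, 6, 14]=(0 5 9 16 6 11 12 2 13 4 15 3 17 14 1 7 8 10)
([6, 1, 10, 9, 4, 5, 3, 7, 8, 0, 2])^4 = (10)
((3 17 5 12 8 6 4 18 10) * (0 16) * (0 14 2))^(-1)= ((0 16 14 2)(3 17 5 12 8 6 4 18 10))^(-1)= (0 2 14 16)(3 10 18 4 6 8 12 5 17)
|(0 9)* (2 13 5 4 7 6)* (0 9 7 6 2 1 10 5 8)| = |(0 7 2 13 8)(1 10 5 4 6)| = 5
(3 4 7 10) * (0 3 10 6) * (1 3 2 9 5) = (10)(0 2 9 5 1 3 4 7 6) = [2, 3, 9, 4, 7, 1, 0, 6, 8, 5, 10]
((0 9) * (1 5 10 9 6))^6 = (10)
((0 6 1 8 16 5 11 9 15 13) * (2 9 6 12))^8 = ((0 12 2 9 15 13)(1 8 16 5 11 6))^8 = (0 2 15)(1 16 11)(5 6 8)(9 13 12)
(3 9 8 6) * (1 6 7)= (1 6 3 9 8 7)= [0, 6, 2, 9, 4, 5, 3, 1, 7, 8]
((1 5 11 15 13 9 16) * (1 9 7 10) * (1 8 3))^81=((1 5 11 15 13 7 10 8 3)(9 16))^81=(9 16)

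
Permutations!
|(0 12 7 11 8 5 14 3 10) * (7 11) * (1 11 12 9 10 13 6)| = |(0 9 10)(1 11 8 5 14 3 13 6)| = 24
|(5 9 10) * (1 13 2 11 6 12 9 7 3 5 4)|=9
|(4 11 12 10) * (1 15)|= |(1 15)(4 11 12 10)|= 4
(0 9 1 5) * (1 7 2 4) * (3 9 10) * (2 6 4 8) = (0 10 3 9 7 6 4 1 5)(2 8) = [10, 5, 8, 9, 1, 0, 4, 6, 2, 7, 3]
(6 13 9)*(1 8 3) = (1 8 3)(6 13 9) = [0, 8, 2, 1, 4, 5, 13, 7, 3, 6, 10, 11, 12, 9]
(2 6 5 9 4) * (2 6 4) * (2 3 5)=(2 4 6)(3 5 9)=[0, 1, 4, 5, 6, 9, 2, 7, 8, 3]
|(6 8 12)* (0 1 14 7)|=12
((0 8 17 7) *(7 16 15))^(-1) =((0 8 17 16 15 7))^(-1) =(0 7 15 16 17 8)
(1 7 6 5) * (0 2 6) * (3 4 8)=(0 2 6 5 1 7)(3 4 8)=[2, 7, 6, 4, 8, 1, 5, 0, 3]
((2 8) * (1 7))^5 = (1 7)(2 8)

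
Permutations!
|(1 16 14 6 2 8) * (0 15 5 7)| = 12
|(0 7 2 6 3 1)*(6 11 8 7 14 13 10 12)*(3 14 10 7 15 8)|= |(0 10 12 6 14 13 7 2 11 3 1)(8 15)|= 22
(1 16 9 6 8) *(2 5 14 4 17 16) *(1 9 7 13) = (1 2 5 14 4 17 16 7 13)(6 8 9) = [0, 2, 5, 3, 17, 14, 8, 13, 9, 6, 10, 11, 12, 1, 4, 15, 7, 16]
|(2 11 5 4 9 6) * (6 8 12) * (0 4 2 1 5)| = 10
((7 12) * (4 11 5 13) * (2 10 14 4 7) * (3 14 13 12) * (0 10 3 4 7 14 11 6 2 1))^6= ((0 10 13 14 7 4 6 2 3 11 5 12 1))^6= (0 6 1 4 12 7 5 14 11 13 3 10 2)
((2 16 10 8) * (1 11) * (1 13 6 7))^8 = (16)(1 6 11 7 13)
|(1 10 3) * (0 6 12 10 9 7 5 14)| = |(0 6 12 10 3 1 9 7 5 14)| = 10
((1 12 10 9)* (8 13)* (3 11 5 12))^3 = ((1 3 11 5 12 10 9)(8 13))^3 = (1 5 9 11 10 3 12)(8 13)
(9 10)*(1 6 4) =(1 6 4)(9 10) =[0, 6, 2, 3, 1, 5, 4, 7, 8, 10, 9]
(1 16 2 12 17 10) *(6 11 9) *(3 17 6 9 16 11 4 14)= (1 11 16 2 12 6 4 14 3 17 10)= [0, 11, 12, 17, 14, 5, 4, 7, 8, 9, 1, 16, 6, 13, 3, 15, 2, 10]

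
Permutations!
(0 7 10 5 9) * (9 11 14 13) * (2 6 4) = (0 7 10 5 11 14 13 9)(2 6 4) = [7, 1, 6, 3, 2, 11, 4, 10, 8, 0, 5, 14, 12, 9, 13]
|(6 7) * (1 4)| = 2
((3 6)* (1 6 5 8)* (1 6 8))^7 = ((1 8 6 3 5))^7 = (1 6 5 8 3)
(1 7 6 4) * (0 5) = [5, 7, 2, 3, 1, 0, 4, 6] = (0 5)(1 7 6 4)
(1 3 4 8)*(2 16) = (1 3 4 8)(2 16) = [0, 3, 16, 4, 8, 5, 6, 7, 1, 9, 10, 11, 12, 13, 14, 15, 2]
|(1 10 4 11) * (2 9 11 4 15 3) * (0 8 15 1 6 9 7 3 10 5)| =6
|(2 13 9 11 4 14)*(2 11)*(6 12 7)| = 3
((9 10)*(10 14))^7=(9 14 10)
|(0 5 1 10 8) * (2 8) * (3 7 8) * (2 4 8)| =6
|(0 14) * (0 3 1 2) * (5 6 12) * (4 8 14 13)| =24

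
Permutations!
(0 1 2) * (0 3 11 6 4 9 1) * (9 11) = [0, 2, 3, 9, 11, 5, 4, 7, 8, 1, 10, 6] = (1 2 3 9)(4 11 6)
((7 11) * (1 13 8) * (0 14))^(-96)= ((0 14)(1 13 8)(7 11))^(-96)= (14)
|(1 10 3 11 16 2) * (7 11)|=|(1 10 3 7 11 16 2)|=7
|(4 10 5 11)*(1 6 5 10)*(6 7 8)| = |(1 7 8 6 5 11 4)| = 7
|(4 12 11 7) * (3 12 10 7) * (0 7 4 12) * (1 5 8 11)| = 8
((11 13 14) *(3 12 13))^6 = (3 12 13 14 11)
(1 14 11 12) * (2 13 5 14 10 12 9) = [0, 10, 13, 3, 4, 14, 6, 7, 8, 2, 12, 9, 1, 5, 11] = (1 10 12)(2 13 5 14 11 9)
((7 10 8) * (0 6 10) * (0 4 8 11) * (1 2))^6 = ((0 6 10 11)(1 2)(4 8 7))^6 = (0 10)(6 11)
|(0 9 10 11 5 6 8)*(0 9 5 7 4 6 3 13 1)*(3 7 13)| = 11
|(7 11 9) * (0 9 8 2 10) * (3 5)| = |(0 9 7 11 8 2 10)(3 5)| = 14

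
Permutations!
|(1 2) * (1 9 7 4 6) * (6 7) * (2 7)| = |(1 7 4 2 9 6)| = 6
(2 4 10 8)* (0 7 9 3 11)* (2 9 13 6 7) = [2, 1, 4, 11, 10, 5, 7, 13, 9, 3, 8, 0, 12, 6] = (0 2 4 10 8 9 3 11)(6 7 13)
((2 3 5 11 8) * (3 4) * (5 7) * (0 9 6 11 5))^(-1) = (0 7 3 4 2 8 11 6 9)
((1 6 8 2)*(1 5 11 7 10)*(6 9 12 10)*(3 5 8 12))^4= (1 11 10 5 12 3 6 9 7)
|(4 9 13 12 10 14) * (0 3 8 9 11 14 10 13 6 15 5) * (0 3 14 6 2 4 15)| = |(0 14 15 5 3 8 9 2 4 11 6)(12 13)| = 22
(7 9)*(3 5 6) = [0, 1, 2, 5, 4, 6, 3, 9, 8, 7] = (3 5 6)(7 9)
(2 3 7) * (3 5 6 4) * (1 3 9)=[0, 3, 5, 7, 9, 6, 4, 2, 8, 1]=(1 3 7 2 5 6 4 9)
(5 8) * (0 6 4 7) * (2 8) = (0 6 4 7)(2 8 5) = [6, 1, 8, 3, 7, 2, 4, 0, 5]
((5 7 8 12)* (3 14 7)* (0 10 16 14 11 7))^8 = ((0 10 16 14)(3 11 7 8 12 5))^8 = (16)(3 7 12)(5 11 8)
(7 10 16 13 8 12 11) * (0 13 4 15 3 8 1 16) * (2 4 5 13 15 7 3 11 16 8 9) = (0 15 11 3 9 2 4 7 10)(1 8 12 16 5 13) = [15, 8, 4, 9, 7, 13, 6, 10, 12, 2, 0, 3, 16, 1, 14, 11, 5]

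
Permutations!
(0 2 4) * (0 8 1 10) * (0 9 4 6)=(0 2 6)(1 10 9 4 8)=[2, 10, 6, 3, 8, 5, 0, 7, 1, 4, 9]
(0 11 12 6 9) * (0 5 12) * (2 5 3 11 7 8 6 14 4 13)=(0 7 8 6 9 3 11)(2 5 12 14 4 13)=[7, 1, 5, 11, 13, 12, 9, 8, 6, 3, 10, 0, 14, 2, 4]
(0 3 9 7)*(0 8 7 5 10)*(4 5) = [3, 1, 2, 9, 5, 10, 6, 8, 7, 4, 0] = (0 3 9 4 5 10)(7 8)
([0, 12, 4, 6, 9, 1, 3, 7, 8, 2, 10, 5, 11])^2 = (1 11)(2 9 4)(5 12)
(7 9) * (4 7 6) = (4 7 9 6) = [0, 1, 2, 3, 7, 5, 4, 9, 8, 6]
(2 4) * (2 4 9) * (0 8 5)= (0 8 5)(2 9)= [8, 1, 9, 3, 4, 0, 6, 7, 5, 2]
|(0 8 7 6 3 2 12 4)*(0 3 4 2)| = 6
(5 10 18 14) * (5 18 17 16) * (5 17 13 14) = (5 10 13 14 18)(16 17) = [0, 1, 2, 3, 4, 10, 6, 7, 8, 9, 13, 11, 12, 14, 18, 15, 17, 16, 5]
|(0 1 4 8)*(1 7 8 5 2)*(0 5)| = |(0 7 8 5 2 1 4)| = 7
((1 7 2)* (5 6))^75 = ((1 7 2)(5 6))^75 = (7)(5 6)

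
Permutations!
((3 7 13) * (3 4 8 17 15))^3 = (3 4 15 13 17 7 8)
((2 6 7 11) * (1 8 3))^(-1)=((1 8 3)(2 6 7 11))^(-1)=(1 3 8)(2 11 7 6)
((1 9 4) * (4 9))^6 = (9)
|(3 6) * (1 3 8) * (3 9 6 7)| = 4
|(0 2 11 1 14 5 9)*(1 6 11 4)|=|(0 2 4 1 14 5 9)(6 11)|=14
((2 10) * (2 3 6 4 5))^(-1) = ((2 10 3 6 4 5))^(-1) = (2 5 4 6 3 10)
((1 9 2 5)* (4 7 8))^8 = ((1 9 2 5)(4 7 8))^8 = (9)(4 8 7)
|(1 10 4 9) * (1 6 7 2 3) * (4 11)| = 9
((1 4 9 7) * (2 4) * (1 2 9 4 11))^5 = ((1 9 7 2 11))^5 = (11)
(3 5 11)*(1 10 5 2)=(1 10 5 11 3 2)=[0, 10, 1, 2, 4, 11, 6, 7, 8, 9, 5, 3]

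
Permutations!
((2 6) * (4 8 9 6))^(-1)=(2 6 9 8 4)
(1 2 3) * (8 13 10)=(1 2 3)(8 13 10)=[0, 2, 3, 1, 4, 5, 6, 7, 13, 9, 8, 11, 12, 10]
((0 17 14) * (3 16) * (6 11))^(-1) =(0 14 17)(3 16)(6 11)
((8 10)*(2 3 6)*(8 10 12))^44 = (12)(2 6 3)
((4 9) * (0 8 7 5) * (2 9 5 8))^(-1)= ((0 2 9 4 5)(7 8))^(-1)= (0 5 4 9 2)(7 8)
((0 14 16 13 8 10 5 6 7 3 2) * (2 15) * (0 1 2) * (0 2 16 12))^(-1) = ((0 14 12)(1 16 13 8 10 5 6 7 3 15 2))^(-1) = (0 12 14)(1 2 15 3 7 6 5 10 8 13 16)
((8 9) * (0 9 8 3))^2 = ((0 9 3))^2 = (0 3 9)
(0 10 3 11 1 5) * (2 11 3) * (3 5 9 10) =(0 3 5)(1 9 10 2 11) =[3, 9, 11, 5, 4, 0, 6, 7, 8, 10, 2, 1]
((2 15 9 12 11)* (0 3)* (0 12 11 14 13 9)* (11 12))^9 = (0 15 2 11 3)(9 12 14 13)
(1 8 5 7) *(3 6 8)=(1 3 6 8 5 7)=[0, 3, 2, 6, 4, 7, 8, 1, 5]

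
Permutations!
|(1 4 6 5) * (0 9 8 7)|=|(0 9 8 7)(1 4 6 5)|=4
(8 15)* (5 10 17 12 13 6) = (5 10 17 12 13 6)(8 15) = [0, 1, 2, 3, 4, 10, 5, 7, 15, 9, 17, 11, 13, 6, 14, 8, 16, 12]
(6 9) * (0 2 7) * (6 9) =[2, 1, 7, 3, 4, 5, 6, 0, 8, 9] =(9)(0 2 7)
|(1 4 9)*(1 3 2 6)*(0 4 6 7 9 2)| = |(0 4 2 7 9 3)(1 6)| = 6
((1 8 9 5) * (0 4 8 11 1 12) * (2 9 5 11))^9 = ((0 4 8 5 12)(1 2 9 11))^9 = (0 12 5 8 4)(1 2 9 11)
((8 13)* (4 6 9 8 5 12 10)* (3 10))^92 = (3 4 9 13 12 10 6 8 5)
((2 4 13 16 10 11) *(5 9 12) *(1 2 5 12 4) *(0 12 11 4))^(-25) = ((0 12 11 5 9)(1 2)(4 13 16 10))^(-25) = (1 2)(4 10 16 13)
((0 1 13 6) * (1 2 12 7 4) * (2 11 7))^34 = ((0 11 7 4 1 13 6)(2 12))^34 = (0 6 13 1 4 7 11)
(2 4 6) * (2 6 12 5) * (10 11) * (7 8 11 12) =[0, 1, 4, 3, 7, 2, 6, 8, 11, 9, 12, 10, 5] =(2 4 7 8 11 10 12 5)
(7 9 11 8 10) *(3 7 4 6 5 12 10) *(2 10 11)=(2 10 4 6 5 12 11 8 3 7 9)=[0, 1, 10, 7, 6, 12, 5, 9, 3, 2, 4, 8, 11]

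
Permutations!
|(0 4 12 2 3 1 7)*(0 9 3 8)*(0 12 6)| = 12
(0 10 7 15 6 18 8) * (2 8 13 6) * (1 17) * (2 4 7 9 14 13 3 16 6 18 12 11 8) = (0 10 9 14 13 18 3 16 6 12 11 8)(1 17)(4 7 15) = [10, 17, 2, 16, 7, 5, 12, 15, 0, 14, 9, 8, 11, 18, 13, 4, 6, 1, 3]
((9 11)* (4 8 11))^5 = ((4 8 11 9))^5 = (4 8 11 9)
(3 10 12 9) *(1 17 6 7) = (1 17 6 7)(3 10 12 9) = [0, 17, 2, 10, 4, 5, 7, 1, 8, 3, 12, 11, 9, 13, 14, 15, 16, 6]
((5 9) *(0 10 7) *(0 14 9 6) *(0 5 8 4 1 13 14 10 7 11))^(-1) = ((0 7 10 11)(1 13 14 9 8 4)(5 6))^(-1) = (0 11 10 7)(1 4 8 9 14 13)(5 6)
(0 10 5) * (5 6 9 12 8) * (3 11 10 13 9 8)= (0 13 9 12 3 11 10 6 8 5)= [13, 1, 2, 11, 4, 0, 8, 7, 5, 12, 6, 10, 3, 9]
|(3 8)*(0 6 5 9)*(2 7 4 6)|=14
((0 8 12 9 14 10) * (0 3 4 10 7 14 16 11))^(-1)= (0 11 16 9 12 8)(3 10 4)(7 14)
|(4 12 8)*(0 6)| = |(0 6)(4 12 8)| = 6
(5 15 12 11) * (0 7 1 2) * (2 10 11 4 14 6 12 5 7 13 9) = (0 13 9 2)(1 10 11 7)(4 14 6 12)(5 15) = [13, 10, 0, 3, 14, 15, 12, 1, 8, 2, 11, 7, 4, 9, 6, 5]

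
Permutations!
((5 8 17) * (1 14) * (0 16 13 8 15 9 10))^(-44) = ((0 16 13 8 17 5 15 9 10)(1 14))^(-44) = (0 16 13 8 17 5 15 9 10)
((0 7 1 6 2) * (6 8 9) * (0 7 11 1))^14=((0 11 1 8 9 6 2 7))^14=(0 2 9 1)(6 8 11 7)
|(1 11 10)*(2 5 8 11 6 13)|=|(1 6 13 2 5 8 11 10)|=8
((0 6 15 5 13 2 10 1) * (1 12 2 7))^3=(0 5 1 15 7 6 13)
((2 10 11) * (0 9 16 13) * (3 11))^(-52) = (16)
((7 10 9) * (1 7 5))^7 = (1 10 5 7 9)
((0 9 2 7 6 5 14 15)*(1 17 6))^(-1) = (0 15 14 5 6 17 1 7 2 9)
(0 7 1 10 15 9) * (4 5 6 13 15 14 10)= (0 7 1 4 5 6 13 15 9)(10 14)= [7, 4, 2, 3, 5, 6, 13, 1, 8, 0, 14, 11, 12, 15, 10, 9]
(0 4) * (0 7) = (0 4 7) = [4, 1, 2, 3, 7, 5, 6, 0]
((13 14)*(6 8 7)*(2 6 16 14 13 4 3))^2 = (2 8 16 4)(3 6 7 14)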